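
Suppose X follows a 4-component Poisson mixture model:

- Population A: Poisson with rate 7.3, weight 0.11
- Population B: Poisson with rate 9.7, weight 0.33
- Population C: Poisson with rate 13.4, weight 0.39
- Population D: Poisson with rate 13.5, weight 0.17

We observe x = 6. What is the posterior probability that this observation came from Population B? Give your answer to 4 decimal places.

P(component k | x) = w_k·f_k(x) / marginal(x), where marginal(x) = Σ_j w_j·f_j(x).
Component likelihoods at x = 6:
  L_A = e^(−7.3)·7.3^6/6! = 0.141989
  L_B = e^(−9.7)·9.7^6/6! = 0.0708992
  L_C = e^(−13.4)·13.4^6/6! = 0.0121829
  L_D = e^(−13.5)·13.5^6/6! = 0.0115264
Prior × likelihood for each component:
  w_A·L_A = 0.11 × 0.141989 = 0.0156188
  w_B·L_B = 0.33 × 0.0708992 = 0.0233967
  w_C·L_C = 0.39 × 0.0121829 = 0.00475133
  w_D·L_D = 0.17 × 0.0115264 = 0.00195949
Evidence: 0.0156188 + 0.0233967 + 0.00475133 + 0.00195949 = 0.0457264
So the posterior for Population B is 0.0233967 / 0.0457264 ≈ 0.5117.

0.5117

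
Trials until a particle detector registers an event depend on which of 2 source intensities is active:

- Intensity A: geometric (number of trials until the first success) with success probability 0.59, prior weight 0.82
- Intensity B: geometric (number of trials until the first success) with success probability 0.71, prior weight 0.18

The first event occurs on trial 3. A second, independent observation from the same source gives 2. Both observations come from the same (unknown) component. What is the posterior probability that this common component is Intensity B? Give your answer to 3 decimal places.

0.101

Posterior ∝ prior × likelihood, so P(k | x) ∝ P(Z=k) f_k(x); normalise over all components.
Since both observations come from the same component, the likelihood for component k is f_k(x₁)·f_k(x₂).
  L_A = [0.099179] × [0.2419] = 0.0239914
  L_B = [0.059711] × [0.2059] = 0.0122945
Weight by the priors:
  P(Z=A)·L_A = 0.82 × 0.0239914 = 0.0196729
  P(Z=B)·L_B = 0.18 × 0.0122945 = 0.00221301
Sum: 0.0196729 + 0.00221301 = 0.021886
Responsibility of Intensity B: 0.00221301 / 0.021886 ≈ 0.101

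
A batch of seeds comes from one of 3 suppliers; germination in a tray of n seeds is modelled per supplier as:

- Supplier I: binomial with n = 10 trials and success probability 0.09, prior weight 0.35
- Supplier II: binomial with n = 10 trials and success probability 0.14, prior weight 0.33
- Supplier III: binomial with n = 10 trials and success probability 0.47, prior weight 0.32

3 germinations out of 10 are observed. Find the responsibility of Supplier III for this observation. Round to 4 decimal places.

By Bayes' theorem, P(k | x) = π_k f_k(x) / Σ_j π_j f_j(x).
Component likelihoods at x = 3 germinations out of 10:
  f_I = C(10,3)·0.09^3·0.91^7 = 120·0.000729·0.516761 = 0.0452063
  f_II = C(10,3)·0.14^3·0.86^7 = 120·0.002744·0.347928 = 0.114566
  f_III = C(10,3)·0.47^3·0.53^7 = 120·0.103823·0.0117471 = 0.146354
Unnormalised posteriors:
  π_I·f_I = 0.35 × 0.0452063 = 0.0158222
  π_II·f_II = 0.33 × 0.114566 = 0.0378067
  π_III·f_III = 0.32 × 0.146354 = 0.0468334
Sum: 0.0158222 + 0.0378067 + 0.0468334 = 0.100462
So the posterior for Supplier III is 0.0468334 / 0.100462 ≈ 0.4662.

0.4662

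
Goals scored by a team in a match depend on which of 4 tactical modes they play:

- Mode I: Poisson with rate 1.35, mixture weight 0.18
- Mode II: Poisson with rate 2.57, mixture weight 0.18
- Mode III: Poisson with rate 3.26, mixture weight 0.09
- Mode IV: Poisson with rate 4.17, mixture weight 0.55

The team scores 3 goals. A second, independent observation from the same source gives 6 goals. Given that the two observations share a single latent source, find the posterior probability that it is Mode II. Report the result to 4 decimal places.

Posterior ∝ prior × likelihood, so P(k | x) ∝ π_k f_k(x); normalise over all components.
Since both observations come from the same component, the likelihood for component k is f_k(x₁)·f_k(x₂).
  L_I = [e^(−1.35)·1.35^3/3! = 0.106305] × [0.00217958] = 0.000231699
  L_II = [e^(−2.57)·2.57^3/3! = 0.216527] × [0.0306288] = 0.00663194
  L_III = [e^(−3.26)·3.26^3/3! = 0.221667] × [0.063999] = 0.0141865
  L_IV = [e^(−4.17)·4.17^3/3! = 0.186745] × [0.112843] = 0.0210729
Unnormalised posteriors:
  π_I·L_I = 0.18 × 0.000231699 = 4.17059e-05
  π_II·L_II = 0.18 × 0.00663194 = 0.00119375
  π_III·L_III = 0.09 × 0.0141865 = 0.00127678
  π_IV·L_IV = 0.55 × 0.0210729 = 0.0115901
Marginal: 4.17059e-05 + 0.00119375 + 0.00127678 + 0.0115901 = 0.0141023
P(Mode II | data) = 0.00119375 / 0.0141023 ≈ 0.0846

0.0846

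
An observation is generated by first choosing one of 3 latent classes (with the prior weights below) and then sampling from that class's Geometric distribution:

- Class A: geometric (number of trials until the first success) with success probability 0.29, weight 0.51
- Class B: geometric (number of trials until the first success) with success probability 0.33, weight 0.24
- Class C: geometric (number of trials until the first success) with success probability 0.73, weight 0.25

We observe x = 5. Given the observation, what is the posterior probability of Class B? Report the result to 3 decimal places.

0.293

The responsibility of component k is P(Z=k) f_k(x) divided by Σ_j P(Z=j) f_j(x).
Evaluate each component's likelihood at the observed value:
  f_A = 0.29·(1−0.29)^4 = 0.29·0.254117 = 0.0736939
  f_B = 0.33·(1−0.33)^4 = 0.33·0.201511 = 0.0664987
  f_C = 0.73·(1−0.73)^4 = 0.73·0.00531441 = 0.00387952
Prior × likelihood for each component:
  P(Z=A)·f_A = 0.51 × 0.0736939 = 0.0375839
  P(Z=B)·f_B = 0.24 × 0.0664987 = 0.0159597
  P(Z=C)·f_C = 0.25 × 0.00387952 = 0.00096988
Marginal: 0.0375839 + 0.0159597 + 0.00096988 = 0.0545134
Responsibility of Class B: 0.0159597 / 0.0545134 ≈ 0.293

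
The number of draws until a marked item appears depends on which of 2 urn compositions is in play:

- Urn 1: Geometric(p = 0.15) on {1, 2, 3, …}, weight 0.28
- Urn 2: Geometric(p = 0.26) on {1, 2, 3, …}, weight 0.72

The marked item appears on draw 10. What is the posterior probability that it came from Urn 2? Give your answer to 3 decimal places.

0.561

Posterior ∝ prior × likelihood, so P(k | x) ∝ π_k f_k(x); normalise over all components.
Geometric probabilities:
  p_1 = 0.15·(1−0.15)^9 = 0.15·0.231617 = 0.0347425
  p_2 = 0.26·(1−0.26)^9 = 0.26·0.0665404 = 0.0173005
Unnormalised posteriors:
  π_1·p_1 = 0.28 × 0.0347425 = 0.00972791
  π_2·p_2 = 0.72 × 0.0173005 = 0.0124564
Evidence: 0.00972791 + 0.0124564 = 0.0221843
P(Urn 2 | data) = 0.0124564 / 0.0221843 ≈ 0.561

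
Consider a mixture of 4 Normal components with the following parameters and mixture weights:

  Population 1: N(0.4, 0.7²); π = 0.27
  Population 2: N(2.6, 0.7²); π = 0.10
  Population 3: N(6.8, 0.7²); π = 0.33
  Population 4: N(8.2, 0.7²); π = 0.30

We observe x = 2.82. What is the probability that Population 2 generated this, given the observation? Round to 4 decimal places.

0.9928

By Bayes' theorem, P(k | x) = π_k f_k(x) / Σ_j π_j f_j(x).
Component likelihoods at x = 2.82:
  p_1 = (1/(0.7·√(2π)))·exp(−(2.82−0.4)²/(2·0.7²)) = 0.569918·exp(-5.97592) = 0.00144712
  p_2 = (1/(0.7·√(2π)))·exp(−(2.82−2.6)²/(2·0.7²)) = 0.569918·exp(-0.04939) = 0.542454
  p_3 = (1/(0.7·√(2π)))·exp(−(2.82−6.8)²/(2·0.7²)) = 0.569918·exp(-16.16367) = 5.44525e-08
  p_4 = (1/(0.7·√(2π)))·exp(−(2.82−8.2)²/(2·0.7²)) = 0.569918·exp(-29.53510) = 8.48946e-14
Weight by the priors:
  π_1·p_1 = 0.27 × 0.00144712 = 0.000390722
  π_2·p_2 = 0.10 × 0.542454 = 0.0542454
  π_3·p_3 = 0.33 × 5.44525e-08 = 1.79693e-08
  π_4·p_4 = 0.30 × 8.48946e-14 = 2.54684e-14
Sum: 0.000390722 + 0.0542454 + 1.79693e-08 + 2.54684e-14 = 0.0546362
P(Population 2 | the observation) ≈ 0.9928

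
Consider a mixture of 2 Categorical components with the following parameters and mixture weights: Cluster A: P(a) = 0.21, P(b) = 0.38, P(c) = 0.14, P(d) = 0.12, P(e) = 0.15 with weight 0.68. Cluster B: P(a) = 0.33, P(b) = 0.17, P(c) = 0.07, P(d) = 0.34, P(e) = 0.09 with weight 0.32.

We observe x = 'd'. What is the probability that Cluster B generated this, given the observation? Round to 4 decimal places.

0.5714

P(component k | x) = π_k·f_k(x) / marginal(x), where marginal(x) = Σ_j π_j·f_j(x).
Component likelihoods at x = 'd':
  f_A = P(d | comp) = 0.12
  f_B = P(d | comp) = 0.34
Prior × likelihood for each component:
  π_A·f_A = 0.68 × 0.12 = 0.0816
  π_B·f_B = 0.32 × 0.34 = 0.1088
Sum: 0.0816 + 0.1088 = 0.1904
Responsibility of Cluster B: 0.1088 / 0.1904 ≈ 0.5714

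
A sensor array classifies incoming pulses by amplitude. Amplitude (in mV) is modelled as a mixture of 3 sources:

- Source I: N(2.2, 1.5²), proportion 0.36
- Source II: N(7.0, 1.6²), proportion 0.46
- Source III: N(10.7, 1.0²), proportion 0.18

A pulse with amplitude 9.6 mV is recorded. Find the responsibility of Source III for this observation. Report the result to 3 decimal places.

0.561

Posterior ∝ prior × likelihood, so P(k | x) ∝ w_k f_k(x); normalise over all components.
Component likelihoods at x = 9.6 mV:
  f_I = 1.38019e-06
  f_II = 0.0665864
  f_III = 0.217852
Multiply by the mixture weights:
  w_I·f_I = 0.36 × 1.38019e-06 = 4.96867e-07
  w_II·f_II = 0.46 × 0.0665864 = 0.0306298
  w_III·f_III = 0.18 × 0.217852 = 0.0392134
Marginal: 4.96867e-07 + 0.0306298 + 0.0392134 = 0.0698436
P(Source III | x) ≈ 0.561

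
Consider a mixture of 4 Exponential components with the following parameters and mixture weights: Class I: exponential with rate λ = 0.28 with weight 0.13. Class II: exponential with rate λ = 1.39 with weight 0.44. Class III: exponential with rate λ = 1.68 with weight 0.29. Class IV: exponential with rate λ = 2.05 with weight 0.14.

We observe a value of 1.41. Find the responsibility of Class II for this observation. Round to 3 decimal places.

0.500

Apply Bayes' rule: the posterior for each component is proportional to its prior times its likelihood at x.
Evaluate each component's likelihood at the observed value:
  p_I = 0.188668
  p_II = 0.195813
  p_III = 0.157236
  p_IV = 0.113874
Unnormalised posteriors:
  w_I·p_I = 0.13 × 0.188668 = 0.0245269
  w_II·p_II = 0.44 × 0.195813 = 0.0861576
  w_III·p_III = 0.29 × 0.157236 = 0.0455985
  w_IV·p_IV = 0.14 × 0.113874 = 0.0159424
Denominator: 0.0245269 + 0.0861576 + 0.0455985 + 0.0159424 = 0.172225
P(Class II | data) ≈ 0.500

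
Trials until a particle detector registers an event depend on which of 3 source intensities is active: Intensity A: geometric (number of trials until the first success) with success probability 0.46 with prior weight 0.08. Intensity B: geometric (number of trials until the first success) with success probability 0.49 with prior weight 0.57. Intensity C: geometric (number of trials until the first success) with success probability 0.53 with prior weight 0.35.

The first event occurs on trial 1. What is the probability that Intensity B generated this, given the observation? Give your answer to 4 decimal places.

0.5568

By Bayes' theorem, P(k | x) = P(Z=k) f_k(x) / Σ_j P(Z=j) f_j(x).
Evaluate each component's likelihood at the observed value:
  f_A = 0.46·(1−0.46)^0 = 0.46·1 = 0.46
  f_B = 0.49·(1−0.49)^0 = 0.49·1 = 0.49
  f_C = 0.53·(1−0.53)^0 = 0.53·1 = 0.53
Prior × likelihood for each component:
  P(Z=A)·f_A = 0.08 × 0.46 = 0.0368
  P(Z=B)·f_B = 0.57 × 0.49 = 0.2793
  P(Z=C)·f_C = 0.35 × 0.53 = 0.1855
Normaliser: 0.0368 + 0.2793 + 0.1855 = 0.5016
P(Intensity B | the observation) ≈ 0.5568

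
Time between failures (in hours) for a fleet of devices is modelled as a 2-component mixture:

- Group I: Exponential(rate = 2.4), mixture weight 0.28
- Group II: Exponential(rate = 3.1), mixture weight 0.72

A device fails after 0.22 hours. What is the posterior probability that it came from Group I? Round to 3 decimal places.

0.260

Posterior ∝ prior × likelihood, so P(k | x) ∝ P(Z=k) f_k(x); normalise over all components.
Evaluate each component's likelihood at the observed value:
  p_I = 2.4·e^(−2.4·0.22) = 2.4·e^(−0.5280) = 1.41548
  p_II = 3.1·e^(−3.1·0.22) = 3.1·e^(−0.6820) = 1.56737
Weight by the priors:
  P(Z=I)·p_I = 0.28 × 1.41548 = 0.396334
  P(Z=II)·p_II = 0.72 × 1.56737 = 1.12851
Denominator: 0.396334 + 1.12851 = 1.52484
Responsibility of Group I: 0.396334 / 1.52484 ≈ 0.260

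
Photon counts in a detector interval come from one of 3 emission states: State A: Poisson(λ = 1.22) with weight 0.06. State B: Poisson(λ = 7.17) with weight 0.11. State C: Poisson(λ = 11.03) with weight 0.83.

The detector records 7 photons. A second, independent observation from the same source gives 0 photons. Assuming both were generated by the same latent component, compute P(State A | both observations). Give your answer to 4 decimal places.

The responsibility of component k is P(Z=k) f_k(x) divided by Σ_j P(Z=j) f_j(x).
Since both observations come from the same component, the likelihood for component k is f_k(x₁)·f_k(x₂).
  f_A = [e^(−1.22)·1.22^7/7! = 0.00023564] × [0.29523] = 6.9568e-05
  f_B = [e^(−7.17)·7.17^7/7! = 0.1487] × [0.000769323] = 0.000114399
  f_C = [e^(−11.03)·11.03^7/7! = 0.0638749] × [1.62081e-05] = 1.03529e-06
Multiply by the mixture weights:
  P(Z=A)·f_A = 0.06 × 6.9568e-05 = 4.17408e-06
  P(Z=B)·f_B = 0.11 × 0.000114399 = 1.25838e-05
  P(Z=C)·f_C = 0.83 × 1.03529e-06 = 8.5929e-07
Normaliser: 4.17408e-06 + 1.25838e-05 + 8.5929e-07 = 1.76172e-05
So the posterior for State A is 4.17408e-06 / 1.76172e-05 ≈ 0.2369.

0.2369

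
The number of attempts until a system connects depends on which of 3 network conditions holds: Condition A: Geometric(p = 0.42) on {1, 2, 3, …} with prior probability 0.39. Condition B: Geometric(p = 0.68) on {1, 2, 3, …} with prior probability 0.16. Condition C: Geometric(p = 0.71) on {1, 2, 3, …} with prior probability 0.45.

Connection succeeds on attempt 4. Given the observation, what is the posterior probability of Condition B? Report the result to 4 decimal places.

Apply Bayes' rule: the posterior for each component is proportional to its prior times its likelihood at x.
Evaluate each component's likelihood at the observed value:
  p_A = 0.081947
  p_B = 0.0222822
  p_C = 0.0173162
Weight by the priors:
  P(Z=A)·p_A = 0.39 × 0.081947 = 0.0319593
  P(Z=B)·p_B = 0.16 × 0.0222822 = 0.00356516
  P(Z=C)·p_C = 0.45 × 0.0173162 = 0.00779229
Evidence: 0.0319593 + 0.00356516 + 0.00779229 = 0.0433168
P(Condition B | x) = 0.00356516 / 0.0433168 ≈ 0.0823

0.0823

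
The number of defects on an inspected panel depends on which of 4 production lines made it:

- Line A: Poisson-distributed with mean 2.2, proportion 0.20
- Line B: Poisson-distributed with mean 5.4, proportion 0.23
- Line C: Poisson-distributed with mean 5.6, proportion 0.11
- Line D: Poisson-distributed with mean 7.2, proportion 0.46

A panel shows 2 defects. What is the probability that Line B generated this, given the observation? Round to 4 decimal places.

P(component k | x) = P(Z=k)·f_k(x) / marginal(x), where marginal(x) = Σ_j P(Z=j)·f_j(x).
Poisson probabilities:
  p_A = 0.268144
  p_B = 0.0658518
  p_C = 0.0579825
  p_D = 0.0193515
Prior × likelihood for each component:
  P(Z=A)·p_A = 0.20 × 0.268144 = 0.0536287
  P(Z=B)·p_B = 0.23 × 0.0658518 = 0.0151459
  P(Z=C)·p_C = 0.11 × 0.0579825 = 0.00637808
  P(Z=D)·p_D = 0.46 × 0.0193515 = 0.00890169
Marginal: 0.0536287 + 0.0151459 + 0.00637808 + 0.00890169 = 0.0840544
So the posterior for Line B is 0.0151459 / 0.0840544 ≈ 0.1802.

0.1802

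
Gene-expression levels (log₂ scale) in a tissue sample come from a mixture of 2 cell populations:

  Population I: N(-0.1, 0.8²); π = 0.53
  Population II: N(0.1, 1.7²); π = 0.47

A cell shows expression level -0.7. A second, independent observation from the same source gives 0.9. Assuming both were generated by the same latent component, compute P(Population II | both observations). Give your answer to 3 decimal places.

0.313

By Bayes' theorem, P(k | x) = w_k f_k(x) / Σ_j w_j f_j(x).
Since both observations come from the same component, the likelihood for component k is f_k(x₁)·f_k(x₂).
  f_I = [0.376422] × [0.228311] = 0.0859414
  f_II = [0.210074] × [0.210074] = 0.0441313
Weight by the priors:
  w_I·f_I = 0.53 × 0.0859414 = 0.0455489
  w_II·f_II = 0.47 × 0.0441313 = 0.0207417
Evidence: 0.0455489 + 0.0207417 = 0.0662906
So the posterior for Population II is 0.0207417 / 0.0662906 ≈ 0.313.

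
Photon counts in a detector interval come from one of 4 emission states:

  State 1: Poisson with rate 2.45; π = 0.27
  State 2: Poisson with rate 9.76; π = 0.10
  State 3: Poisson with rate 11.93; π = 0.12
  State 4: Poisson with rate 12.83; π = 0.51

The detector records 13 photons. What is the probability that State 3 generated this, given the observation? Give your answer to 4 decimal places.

Apply Bayes' rule: the posterior for each component is proportional to its prior times its likelihood at x.
Evaluate each component's likelihood at the observed value:
  p_1 = e^(−2.45)·2.45^13/13! = 1.58802e-06
  p_2 = e^(−9.76)·9.76^13/13! = 0.0675854
  p_3 = e^(−11.93)·11.93^13/13! = 0.104933
  p_4 = e^(−12.83)·12.83^13/13! = 0.109817
Prior × likelihood for each component:
  w_1·p_1 = 0.27 × 1.58802e-06 = 4.28767e-07
  w_2·p_2 = 0.10 × 0.0675854 = 0.00675854
  w_3·p_3 = 0.12 × 0.104933 = 0.012592
  w_4·p_4 = 0.51 × 0.109817 = 0.0560065
Marginal: 4.28767e-07 + 0.00675854 + 0.012592 + 0.0560065 = 0.0753574
P(State 3 | 13 photons) ≈ 0.1671

0.1671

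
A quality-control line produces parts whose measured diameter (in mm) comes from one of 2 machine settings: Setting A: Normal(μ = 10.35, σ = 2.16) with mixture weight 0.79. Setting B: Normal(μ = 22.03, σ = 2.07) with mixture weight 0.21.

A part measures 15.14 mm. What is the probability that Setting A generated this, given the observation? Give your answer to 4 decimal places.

The responsibility of component k is π_k f_k(x) divided by Σ_j π_j f_j(x).
Normal densities:
  f_A = 0.0157975
  f_B = 0.000757148
Weight by the priors:
  π_A·f_A = 0.79 × 0.0157975 = 0.01248
  π_B·f_B = 0.21 × 0.000757148 = 0.000159001
Normaliser: 0.01248 + 0.000159001 = 0.012639
P(Setting A | x) = 0.01248 / 0.012639 ≈ 0.9874

0.9874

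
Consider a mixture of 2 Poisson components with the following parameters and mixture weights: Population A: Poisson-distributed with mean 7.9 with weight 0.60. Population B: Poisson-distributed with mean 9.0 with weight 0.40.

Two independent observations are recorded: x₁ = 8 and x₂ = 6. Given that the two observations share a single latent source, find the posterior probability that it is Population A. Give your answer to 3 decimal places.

P(component k | x) = π_k·f_k(x) / marginal(x), where marginal(x) = Σ_j π_j·f_j(x).
Since both observations come from the same component, the likelihood for component k is f_k(x₁)·f_k(x₂).
  L_A = [e^(−7.9)·7.9^8/8! = 0.139499] × [0.125171] = 0.0174612
  L_B = [e^(−9.0)·9.0^8/8! = 0.131756] × [0.0910903] = 0.0120017
Multiply by the mixture weights:
  π_A·L_A = 0.60 × 0.0174612 = 0.0104767
  π_B·L_B = 0.40 × 0.0120017 = 0.00480067
Marginal: 0.0104767 + 0.00480067 = 0.0152774
P(Population A | x₁, x₂) ≈ 0.686

0.686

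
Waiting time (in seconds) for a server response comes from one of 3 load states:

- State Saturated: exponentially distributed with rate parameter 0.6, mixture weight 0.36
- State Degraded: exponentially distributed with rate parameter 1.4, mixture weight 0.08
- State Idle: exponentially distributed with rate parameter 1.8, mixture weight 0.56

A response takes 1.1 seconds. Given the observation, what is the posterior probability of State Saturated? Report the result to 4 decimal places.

0.4062

The responsibility of component k is P(Z=k) f_k(x) divided by Σ_j P(Z=j) f_j(x).
Evaluate each component's likelihood at the observed value:
  f_Saturated = 0.310111
  f_Degraded = 0.300134
  f_Idle = 0.248525
Weight by the priors:
  P(Z=Saturated)·f_Saturated = 0.36 × 0.310111 = 0.11164
  P(Z=Degraded)·f_Degraded = 0.08 × 0.300134 = 0.0240107
  P(Z=Idle)·f_Idle = 0.56 × 0.248525 = 0.139174
Denominator: 0.11164 + 0.0240107 + 0.139174 = 0.274824
So the posterior for State Saturated is 0.11164 / 0.274824 ≈ 0.4062.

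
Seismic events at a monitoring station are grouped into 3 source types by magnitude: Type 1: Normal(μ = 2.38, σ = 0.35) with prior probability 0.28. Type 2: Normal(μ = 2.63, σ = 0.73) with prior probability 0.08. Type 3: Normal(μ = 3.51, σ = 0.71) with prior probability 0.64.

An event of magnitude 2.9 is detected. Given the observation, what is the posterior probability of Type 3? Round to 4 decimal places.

0.6289

P(component k | x) = π_k·f_k(x) / marginal(x), where marginal(x) = Σ_j π_j·f_j(x).
Evaluate each component's likelihood at the observed value:
  L_1 = 0.378027
  L_2 = 0.510366
  L_3 = 0.388477
Weight by the priors:
  π_1·L_1 = 0.28 × 0.378027 = 0.105848
  π_2·L_2 = 0.08 × 0.510366 = 0.0408293
  π_3·L_3 = 0.64 × 0.388477 = 0.248625
Sum: 0.105848 + 0.0408293 + 0.248625 = 0.395302
P(Type 3 | 2.9) = 0.248625 / 0.395302 ≈ 0.6289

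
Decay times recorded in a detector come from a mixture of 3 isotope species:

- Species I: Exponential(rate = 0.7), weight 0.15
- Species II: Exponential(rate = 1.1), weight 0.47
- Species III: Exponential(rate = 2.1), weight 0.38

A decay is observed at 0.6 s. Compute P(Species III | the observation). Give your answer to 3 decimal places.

P(component k | x) = P(Z=k)·f_k(x) / marginal(x), where marginal(x) = Σ_j P(Z=j)·f_j(x).
Exponential densities:
  L_I = 0.7·e^(−0.7·0.6) = 0.7·e^(−0.4200) = 0.459933
  L_II = 1.1·e^(−1.1·0.6) = 1.1·e^(−0.6600) = 0.568536
  L_III = 2.1·e^(−2.1·0.6) = 2.1·e^(−1.2600) = 0.595673
Weight by the priors:
  P(Z=I)·L_I = 0.15 × 0.459933 = 0.0689899
  P(Z=II)·L_II = 0.47 × 0.568536 = 0.267212
  P(Z=III)·L_III = 0.38 × 0.595673 = 0.226356
Denominator: 0.0689899 + 0.267212 + 0.226356 = 0.562558
So the posterior for Species III is 0.226356 / 0.562558 ≈ 0.402.

0.402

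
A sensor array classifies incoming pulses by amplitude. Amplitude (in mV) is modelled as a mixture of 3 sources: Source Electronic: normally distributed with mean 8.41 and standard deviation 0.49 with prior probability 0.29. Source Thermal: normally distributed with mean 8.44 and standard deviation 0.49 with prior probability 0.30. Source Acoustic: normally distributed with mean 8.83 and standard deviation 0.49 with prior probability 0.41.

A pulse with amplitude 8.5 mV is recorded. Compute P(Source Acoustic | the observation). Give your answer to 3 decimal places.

0.359

The responsibility of component k is w_k f_k(x) divided by Σ_j w_j f_j(x).
Component likelihoods at x = 8.5 mV:
  f_Electronic = (1/(0.49·√(2π)))·exp(−(8.5−8.41)²/(2·0.49²)) = 0.814168·exp(-0.01687) = 0.80055
  f_Thermal = (1/(0.49·√(2π)))·exp(−(8.5−8.44)²/(2·0.49²)) = 0.814168·exp(-0.00750) = 0.808087
  f_Acoustic = (1/(0.49·√(2π)))·exp(−(8.5−8.83)²/(2·0.49²)) = 0.814168·exp(-0.22678) = 0.64897
Multiply by the mixture weights:
  w_Electronic·f_Electronic = 0.29 × 0.80055 = 0.232159
  w_Thermal·f_Thermal = 0.30 × 0.808087 = 0.242426
  w_Acoustic·f_Acoustic = 0.41 × 0.64897 = 0.266078
Sum: 0.232159 + 0.242426 + 0.266078 = 0.740663
Responsibility of Source Acoustic: 0.266078 / 0.740663 ≈ 0.359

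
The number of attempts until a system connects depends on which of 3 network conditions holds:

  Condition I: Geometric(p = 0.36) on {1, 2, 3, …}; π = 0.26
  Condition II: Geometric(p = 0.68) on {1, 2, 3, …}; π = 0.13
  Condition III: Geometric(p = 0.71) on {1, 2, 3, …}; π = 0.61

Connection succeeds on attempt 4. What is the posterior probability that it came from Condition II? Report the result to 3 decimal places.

0.076

By Bayes' theorem, P(k | x) = π_k f_k(x) / Σ_j π_j f_j(x).
Geometric probabilities:
  p_I = 0.36·(1−0.36)^3 = 0.36·0.262144 = 0.0943718
  p_II = 0.68·(1−0.68)^3 = 0.68·0.032768 = 0.0222822
  p_III = 0.71·(1−0.71)^3 = 0.71·0.024389 = 0.0173162
Prior × likelihood for each component:
  π_I·p_I = 0.26 × 0.0943718 = 0.0245367
  π_II·p_II = 0.13 × 0.0222822 = 0.00289669
  π_III·p_III = 0.61 × 0.0173162 = 0.0105629
Sum: 0.0245367 + 0.00289669 + 0.0105629 = 0.0379962
P(Condition II | data) = 0.00289669 / 0.0379962 ≈ 0.076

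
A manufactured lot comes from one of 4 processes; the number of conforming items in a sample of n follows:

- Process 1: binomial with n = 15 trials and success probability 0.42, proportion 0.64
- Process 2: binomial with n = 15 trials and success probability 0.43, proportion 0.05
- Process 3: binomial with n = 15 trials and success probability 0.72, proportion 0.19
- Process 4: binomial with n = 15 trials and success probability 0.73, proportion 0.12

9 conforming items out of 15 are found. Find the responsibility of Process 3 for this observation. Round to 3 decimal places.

0.261

By Bayes' theorem, P(k | x) = w_k f_k(x) / Σ_j w_j f_j(x).
Binomial probabilities:
  p_1 = C(15,9)·0.42^9·0.58^6 = 5005·0.000406671·0.0380687 = 0.0774846
  p_2 = C(15,9)·0.43^9·0.57^6 = 5005·0.000502593·0.0342964 = 0.0862719
  p_3 = C(15,9)·0.72^9·0.28^6 = 5005·0.0519987·0.00048189 = 0.125414
  p_4 = C(15,9)·0.73^9·0.27^6 = 5005·0.0588716·0.00038742 = 0.114154
Unnormalised posteriors:
  w_1·p_1 = 0.64 × 0.0774846 = 0.0495902
  w_2·p_2 = 0.05 × 0.0862719 = 0.00431359
  w_3·p_3 = 0.19 × 0.125414 = 0.0238286
  w_4·p_4 = 0.12 × 0.114154 = 0.0136985
Normaliser: 0.0495902 + 0.00431359 + 0.0238286 + 0.0136985 = 0.0914309
So the posterior for Process 3 is 0.0238286 / 0.0914309 ≈ 0.261.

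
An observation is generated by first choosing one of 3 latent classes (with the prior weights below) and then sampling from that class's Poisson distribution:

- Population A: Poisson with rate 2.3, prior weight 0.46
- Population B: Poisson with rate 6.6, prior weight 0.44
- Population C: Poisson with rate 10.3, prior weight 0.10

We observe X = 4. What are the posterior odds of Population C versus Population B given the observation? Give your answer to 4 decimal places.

The posterior odds equal the prior odds times the likelihood ratio: (P(Z=i)/P(Z=j))·(f_i(x)/f_j(x)).
Component likelihoods at x = 4:
  L_A = 0.116902
  L_B = 0.107553
  L_C = 0.0157726
Posterior odds = (P(Z=C)·L_C) / (P(Z=B)·L_B) = (0.10·0.0157726) / (0.44·0.107553) = 0.00157726 / 0.0473231 ≈ 0.0333

0.0333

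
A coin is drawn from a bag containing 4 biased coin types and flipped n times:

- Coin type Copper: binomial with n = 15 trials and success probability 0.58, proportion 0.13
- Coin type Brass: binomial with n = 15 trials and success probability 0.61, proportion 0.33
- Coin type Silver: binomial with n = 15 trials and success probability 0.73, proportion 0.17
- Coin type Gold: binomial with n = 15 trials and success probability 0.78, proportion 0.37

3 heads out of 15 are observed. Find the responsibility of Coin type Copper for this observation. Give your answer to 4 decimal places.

Posterior ∝ prior × likelihood, so P(k | x) ∝ w_k f_k(x); normalise over all components.
Binomial probabilities:
  f_Copper = 0.00267477
  f_Brass = 0.00127872
  f_Silver = 2.65672e-05
  f_Gold = 2.77567e-06
Unnormalised posteriors:
  w_Copper·f_Copper = 0.13 × 0.00267477 = 0.00034772
  w_Brass·f_Brass = 0.33 × 0.00127872 = 0.000421978
  w_Silver·f_Silver = 0.17 × 2.65672e-05 = 4.51642e-06
  w_Gold·f_Gold = 0.37 × 2.77567e-06 = 1.027e-06
Evidence: 0.00034772 + 0.000421978 + 4.51642e-06 + 1.027e-06 = 0.000775242
Responsibility of Coin type Copper: 0.00034772 / 0.000775242 ≈ 0.4485

0.4485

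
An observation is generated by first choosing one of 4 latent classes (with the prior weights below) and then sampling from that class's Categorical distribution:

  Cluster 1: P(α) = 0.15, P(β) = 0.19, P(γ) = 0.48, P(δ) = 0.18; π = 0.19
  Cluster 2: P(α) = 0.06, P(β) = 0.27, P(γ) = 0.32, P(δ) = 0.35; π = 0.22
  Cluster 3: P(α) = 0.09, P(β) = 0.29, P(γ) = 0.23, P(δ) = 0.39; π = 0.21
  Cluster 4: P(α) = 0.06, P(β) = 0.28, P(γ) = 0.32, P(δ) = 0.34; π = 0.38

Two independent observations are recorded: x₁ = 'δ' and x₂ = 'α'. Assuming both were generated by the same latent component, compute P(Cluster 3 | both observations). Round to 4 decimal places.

0.2963

P(component k | x) = P(Z=k)·f_k(x) / marginal(x), where marginal(x) = Σ_j P(Z=j)·f_j(x).
Since both observations come from the same component, the likelihood for component k is f_k(x₁)·f_k(x₂).
  L_1 = [0.18] × [0.15] = 0.027
  L_2 = [0.35] × [0.06] = 0.021
  L_3 = [0.39] × [0.09] = 0.0351
  L_4 = [0.34] × [0.06] = 0.0204
Unnormalised posteriors:
  P(Z=1)·L_1 = 0.19 × 0.027 = 0.00513
  P(Z=2)·L_2 = 0.22 × 0.021 = 0.00462
  P(Z=3)·L_3 = 0.21 × 0.0351 = 0.007371
  P(Z=4)·L_4 = 0.38 × 0.0204 = 0.007752
Normaliser: 0.00513 + 0.00462 + 0.007371 + 0.007752 = 0.024873
So the posterior for Cluster 3 is 0.007371 / 0.024873 ≈ 0.2963.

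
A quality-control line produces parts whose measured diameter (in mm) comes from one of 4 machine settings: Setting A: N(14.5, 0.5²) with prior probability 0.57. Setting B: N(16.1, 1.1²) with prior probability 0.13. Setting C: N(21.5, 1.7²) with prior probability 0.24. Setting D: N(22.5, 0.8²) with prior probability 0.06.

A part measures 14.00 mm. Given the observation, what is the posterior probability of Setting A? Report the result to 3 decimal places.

0.973

P(component k | x) = w_k·f_k(x) / marginal(x), where marginal(x) = Σ_j w_j·f_j(x).
Evaluate each component's likelihood at the observed value:
  f_A = (1/(0.5·√(2π)))·exp(−(14.00−14.5)²/(2·0.5²)) = 0.797885·exp(-0.50000) = 0.483941
  f_B = (1/(1.1·√(2π)))·exp(−(14.00−16.1)²/(2·1.1²)) = 0.362675·exp(-1.82231) = 0.0586268
  f_C = (1/(1.7·√(2π)))·exp(−(14.00−21.5)²/(2·1.7²)) = 0.234672·exp(-9.73183) = 1.39309e-05
  f_D = (1/(0.8·√(2π)))·exp(−(14.00−22.5)²/(2·0.8²)) = 0.498678·exp(-56.44531) = 1.52733e-25
Unnormalised posteriors:
  w_A·f_A = 0.57 × 0.483941 = 0.275847
  w_B·f_B = 0.13 × 0.0586268 = 0.00762149
  w_C·f_C = 0.24 × 1.39309e-05 = 3.34342e-06
  w_D·f_D = 0.06 × 1.52733e-25 = 9.16397e-27
Evidence: 0.275847 + 0.00762149 + 3.34342e-06 + 9.16397e-27 = 0.283471
P(Setting A | data) ≈ 0.973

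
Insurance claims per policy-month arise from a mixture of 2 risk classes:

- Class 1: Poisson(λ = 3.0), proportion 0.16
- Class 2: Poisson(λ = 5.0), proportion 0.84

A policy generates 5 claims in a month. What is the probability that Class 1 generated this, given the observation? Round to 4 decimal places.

Posterior ∝ prior × likelihood, so P(k | x) ∝ π_k f_k(x); normalise over all components.
Component likelihoods at x = 5 claims:
  L_1 = 0.100819
  L_2 = 0.175467
Unnormalised posteriors:
  π_1·L_1 = 0.16 × 0.100819 = 0.016131
  π_2·L_2 = 0.84 × 0.175467 = 0.147393
Marginal: 0.016131 + 0.147393 = 0.163524
So the posterior for Class 1 is 0.016131 / 0.163524 ≈ 0.0986.

0.0986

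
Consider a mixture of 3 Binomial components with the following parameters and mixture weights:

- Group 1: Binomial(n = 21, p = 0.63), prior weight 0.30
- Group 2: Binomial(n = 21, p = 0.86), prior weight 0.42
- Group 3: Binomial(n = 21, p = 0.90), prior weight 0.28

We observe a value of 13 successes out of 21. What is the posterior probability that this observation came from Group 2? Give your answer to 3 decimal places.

The responsibility of component k is P(Z=k) f_k(x) divided by Σ_j P(Z=j) f_j(x).
Component likelihoods at x = 13 successes out of 21:
  L_1 = C(21,13)·0.63^13·0.37^8 = 203490·0.00246279·0.000351248 = 0.176029
  L_2 = C(21,13)·0.86^13·0.14^8 = 203490·0.14076·1.47579e-07 = 0.00422715
  L_3 = C(21,13)·0.90^13·0.10^8 = 203490·0.254187·1e-08 = 0.000517244
Prior × likelihood for each component:
  P(Z=1)·L_1 = 0.30 × 0.176029 = 0.0528087
  P(Z=2)·L_2 = 0.42 × 0.00422715 = 0.0017754
  P(Z=3)·L_3 = 0.28 × 0.000517244 = 0.000144828
Normaliser: 0.0528087 + 0.0017754 + 0.000144828 = 0.0547289
Responsibility of Group 2: 0.0017754 / 0.0547289 ≈ 0.032

0.032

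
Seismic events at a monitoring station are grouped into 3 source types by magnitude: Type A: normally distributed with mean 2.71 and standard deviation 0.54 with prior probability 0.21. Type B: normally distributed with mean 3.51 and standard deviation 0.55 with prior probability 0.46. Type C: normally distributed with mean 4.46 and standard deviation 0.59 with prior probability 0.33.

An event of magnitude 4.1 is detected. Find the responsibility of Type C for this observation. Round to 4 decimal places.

0.4893

Posterior ∝ prior × likelihood, so P(k | x) ∝ π_k f_k(x); normalise over all components.
Evaluate each component's likelihood at the observed value:
  f_A = 0.0268986
  f_B = 0.408006
  f_C = 0.561323
Unnormalised posteriors:
  π_A·f_A = 0.21 × 0.0268986 = 0.00564871
  π_B·f_B = 0.46 × 0.408006 = 0.187683
  π_C·f_C = 0.33 × 0.561323 = 0.185237
Normaliser: 0.00564871 + 0.187683 + 0.185237 = 0.378568
Responsibility of Type C: 0.185237 / 0.378568 ≈ 0.4893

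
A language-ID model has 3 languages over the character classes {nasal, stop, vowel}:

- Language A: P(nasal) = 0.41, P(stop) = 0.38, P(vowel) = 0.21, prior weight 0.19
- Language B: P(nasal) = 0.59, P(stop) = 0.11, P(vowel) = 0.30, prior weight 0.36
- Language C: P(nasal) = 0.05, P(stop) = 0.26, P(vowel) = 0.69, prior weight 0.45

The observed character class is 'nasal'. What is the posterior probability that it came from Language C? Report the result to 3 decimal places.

Posterior ∝ prior × likelihood, so P(k | x) ∝ P(Z=k) f_k(x); normalise over all components.
Component likelihoods at x = 'nasal':
  L_A = 0.41
  L_B = 0.59
  L_C = 0.05
Multiply by the mixture weights:
  P(Z=A)·L_A = 0.19 × 0.41 = 0.0779
  P(Z=B)·L_B = 0.36 × 0.59 = 0.2124
  P(Z=C)·L_C = 0.45 × 0.05 = 0.0225
Marginal: 0.0779 + 0.2124 + 0.0225 = 0.3128
So the posterior for Language C is 0.0225 / 0.3128 ≈ 0.072.

0.072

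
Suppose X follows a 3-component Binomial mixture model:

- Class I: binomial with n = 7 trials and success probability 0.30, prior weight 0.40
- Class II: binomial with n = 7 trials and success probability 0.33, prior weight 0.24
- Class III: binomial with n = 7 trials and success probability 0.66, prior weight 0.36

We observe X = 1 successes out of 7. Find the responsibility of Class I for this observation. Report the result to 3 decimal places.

0.652

Apply Bayes' rule: the posterior for each component is proportional to its prior times its likelihood at x.
Binomial probabilities:
  L_I = C(7,1)·0.30^1·0.70^6 = 7·0.3·0.117649 = 0.247063
  L_II = C(7,1)·0.33^1·0.67^6 = 7·0.33·0.0904584 = 0.208959
  L_III = C(7,1)·0.66^1·0.34^6 = 7·0.66·0.0015448 = 0.007137
Multiply by the mixture weights:
  π_I·L_I = 0.40 × 0.247063 = 0.0988252
  π_II·L_II = 0.24 × 0.208959 = 0.0501501
  π_III·L_III = 0.36 × 0.007137 = 0.00256932
Sum: 0.0988252 + 0.0501501 + 0.00256932 = 0.151545
So the posterior for Class I is 0.0988252 / 0.151545 ≈ 0.652.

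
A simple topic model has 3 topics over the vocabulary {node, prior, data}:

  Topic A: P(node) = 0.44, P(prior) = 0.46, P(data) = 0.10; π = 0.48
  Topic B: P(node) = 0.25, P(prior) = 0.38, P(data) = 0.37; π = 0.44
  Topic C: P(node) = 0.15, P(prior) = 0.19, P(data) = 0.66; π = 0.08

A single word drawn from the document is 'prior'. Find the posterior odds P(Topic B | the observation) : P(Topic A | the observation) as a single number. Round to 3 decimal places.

0.757

Posterior odds = (w_i f_i(x)) / (w_j f_j(x)); the normalising sum cancels.
Categorical probabilities:
  p_A = P(prior | comp) = 0.46
  p_B = P(prior | comp) = 0.38
  p_C = P(prior | comp) = 0.19
Odds = (0.44/0.48) × (0.38/0.46) = 0.916667 × 0.826087 ≈ 0.757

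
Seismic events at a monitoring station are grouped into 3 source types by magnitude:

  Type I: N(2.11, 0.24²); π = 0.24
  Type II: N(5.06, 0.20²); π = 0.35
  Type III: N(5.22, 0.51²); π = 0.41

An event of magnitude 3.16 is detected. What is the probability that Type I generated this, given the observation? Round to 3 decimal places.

0.232

P(component k | x) = π_k·f_k(x) / marginal(x), where marginal(x) = Σ_j π_j·f_j(x).
Component likelihoods at x = 3.16:
  p_I = (1/(0.24·√(2π)))·exp(−(3.16−2.11)²/(2·0.24²)) = 1.662260·exp(-9.57031) = 0.000115975
  p_II = (1/(0.20·√(2π)))·exp(−(3.16−5.06)²/(2·0.20²)) = 1.994711·exp(-45.12500) = 5.03897e-20
  p_III = (1/(0.51·√(2π)))·exp(−(3.16−5.22)²/(2·0.51²)) = 0.782240·exp(-8.15763) = 0.000224143
Multiply by the mixture weights:
  π_I·p_I = 0.24 × 0.000115975 = 2.7834e-05
  π_II·p_II = 0.35 × 5.03897e-20 = 1.76364e-20
  π_III·p_III = 0.41 × 0.000224143 = 9.18987e-05
Marginal: 2.7834e-05 + 1.76364e-20 + 9.18987e-05 = 0.000119733
So the posterior for Type I is 2.7834e-05 / 0.000119733 ≈ 0.232.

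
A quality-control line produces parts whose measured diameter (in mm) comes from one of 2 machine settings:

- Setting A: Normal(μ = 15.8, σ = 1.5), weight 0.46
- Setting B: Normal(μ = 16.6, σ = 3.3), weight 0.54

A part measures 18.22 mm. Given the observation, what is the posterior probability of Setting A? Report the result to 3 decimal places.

0.365

By Bayes' theorem, P(k | x) = π_k f_k(x) / Σ_j π_j f_j(x).
Component likelihoods at x = 18.22 mm:
  p_A = 0.07238
  p_B = 0.107168
Multiply by the mixture weights:
  π_A·p_A = 0.46 × 0.07238 = 0.0332948
  π_B·p_B = 0.54 × 0.107168 = 0.0578708
Sum: 0.0332948 + 0.0578708 = 0.0911655
So the posterior for Setting A is 0.0332948 / 0.0911655 ≈ 0.365.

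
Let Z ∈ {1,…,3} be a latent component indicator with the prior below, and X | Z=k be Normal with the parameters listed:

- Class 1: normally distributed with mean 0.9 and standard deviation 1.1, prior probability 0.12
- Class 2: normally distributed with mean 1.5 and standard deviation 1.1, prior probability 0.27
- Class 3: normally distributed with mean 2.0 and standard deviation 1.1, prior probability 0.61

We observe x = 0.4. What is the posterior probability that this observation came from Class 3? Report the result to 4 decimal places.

0.4378

By Bayes' theorem, P(k | x) = w_k f_k(x) / Σ_j w_j f_j(x).
Normal densities:
  L_1 = (1/(1.1·√(2π)))·exp(−(0.4−0.9)²/(2·1.1²)) = 0.362675·exp(-0.10331) = 0.327079
  L_2 = (1/(1.1·√(2π)))·exp(−(0.4−1.5)²/(2·1.1²)) = 0.362675·exp(-0.50000) = 0.219973
  L_3 = (1/(1.1·√(2π)))·exp(−(0.4−2.0)²/(2·1.1²)) = 0.362675·exp(-1.05785) = 0.125921
Prior × likelihood for each component:
  w_1·L_1 = 0.12 × 0.327079 = 0.0392494
  w_2·L_2 = 0.27 × 0.219973 = 0.0593928
  w_3·L_3 = 0.61 × 0.125921 = 0.0768119
Marginal: 0.0392494 + 0.0593928 + 0.0768119 = 0.175454
So the posterior for Class 3 is 0.0768119 / 0.175454 ≈ 0.4378.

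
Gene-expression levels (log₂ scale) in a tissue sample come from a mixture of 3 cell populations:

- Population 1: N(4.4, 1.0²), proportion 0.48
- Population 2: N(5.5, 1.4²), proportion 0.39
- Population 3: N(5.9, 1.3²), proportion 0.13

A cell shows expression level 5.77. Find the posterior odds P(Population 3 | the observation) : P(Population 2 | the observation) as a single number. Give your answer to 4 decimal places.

0.3639

The posterior odds equal the prior odds times the likelihood ratio: (π_i/π_j)·(f_i(x)/f_j(x)).
Component likelihoods at x = 5.77:
  L_1 = 0.15608
  L_2 = 0.279708
  L_3 = 0.305348
Posterior odds = (π_3·L_3) / (π_2·L_2) = (0.13·0.305348) / (0.39·0.279708) = 0.0396953 / 0.109086 ≈ 0.3639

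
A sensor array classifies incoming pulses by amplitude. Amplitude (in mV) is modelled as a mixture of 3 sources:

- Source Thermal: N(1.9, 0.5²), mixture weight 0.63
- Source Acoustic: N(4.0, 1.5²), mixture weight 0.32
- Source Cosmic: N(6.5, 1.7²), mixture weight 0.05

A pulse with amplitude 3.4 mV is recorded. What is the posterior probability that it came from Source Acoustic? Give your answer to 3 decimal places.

The responsibility of component k is π_k f_k(x) divided by Σ_j π_j f_j(x).
Normal densities:
  f_Thermal = (1/(0.5·√(2π)))·exp(−(3.4−1.9)²/(2·0.5²)) = 0.797885·exp(-4.50000) = 0.0088637
  f_Acoustic = (1/(1.5·√(2π)))·exp(−(3.4−4.0)²/(2·1.5²)) = 0.265962·exp(-0.08000) = 0.245513
  f_Cosmic = (1/(1.7·√(2π)))·exp(−(3.4−6.5)²/(2·1.7²)) = 0.234672·exp(-1.66263) = 0.0445031
Weight by the priors:
  π_Thermal·f_Thermal = 0.63 × 0.0088637 = 0.00558413
  π_Acoustic·f_Acoustic = 0.32 × 0.245513 = 0.0785643
  π_Cosmic·f_Cosmic = 0.05 × 0.0445031 = 0.00222515
Normaliser: 0.00558413 + 0.0785643 + 0.00222515 = 0.0863736
P(Source Acoustic | data) = 0.0785643 / 0.0863736 ≈ 0.910

0.910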